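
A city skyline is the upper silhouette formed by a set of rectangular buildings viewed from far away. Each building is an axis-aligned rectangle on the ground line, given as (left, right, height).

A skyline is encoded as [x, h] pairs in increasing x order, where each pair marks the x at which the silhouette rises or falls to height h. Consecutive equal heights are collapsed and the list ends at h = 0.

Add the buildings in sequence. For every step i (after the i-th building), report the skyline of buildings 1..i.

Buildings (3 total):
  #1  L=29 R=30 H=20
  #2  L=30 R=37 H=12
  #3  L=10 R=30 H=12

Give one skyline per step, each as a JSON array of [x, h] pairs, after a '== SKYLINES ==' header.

== SKYLINES ==
[[29,20],[30,0]]
[[29,20],[30,12],[37,0]]
[[10,12],[29,20],[30,12],[37,0]]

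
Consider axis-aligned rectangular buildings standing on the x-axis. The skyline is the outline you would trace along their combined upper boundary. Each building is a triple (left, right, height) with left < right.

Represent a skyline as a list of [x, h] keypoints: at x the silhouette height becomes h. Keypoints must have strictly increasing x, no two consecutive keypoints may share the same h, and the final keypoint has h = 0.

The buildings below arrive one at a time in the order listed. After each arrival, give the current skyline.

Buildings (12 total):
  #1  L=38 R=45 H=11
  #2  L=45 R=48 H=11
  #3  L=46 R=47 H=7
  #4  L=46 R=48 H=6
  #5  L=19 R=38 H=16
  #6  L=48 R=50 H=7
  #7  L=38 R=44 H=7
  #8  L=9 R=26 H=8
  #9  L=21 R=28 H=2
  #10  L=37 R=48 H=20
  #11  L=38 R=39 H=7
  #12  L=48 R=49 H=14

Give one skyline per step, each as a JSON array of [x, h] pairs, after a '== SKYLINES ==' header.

== SKYLINES ==
[[38,11],[45,0]]
[[38,11],[48,0]]
[[38,11],[48,0]]
[[38,11],[48,0]]
[[19,16],[38,11],[48,0]]
[[19,16],[38,11],[48,7],[50,0]]
[[19,16],[38,11],[48,7],[50,0]]
[[9,8],[19,16],[38,11],[48,7],[50,0]]
[[9,8],[19,16],[38,11],[48,7],[50,0]]
[[9,8],[19,16],[37,20],[48,7],[50,0]]
[[9,8],[19,16],[37,20],[48,7],[50,0]]
[[9,8],[19,16],[37,20],[48,14],[49,7],[50,0]]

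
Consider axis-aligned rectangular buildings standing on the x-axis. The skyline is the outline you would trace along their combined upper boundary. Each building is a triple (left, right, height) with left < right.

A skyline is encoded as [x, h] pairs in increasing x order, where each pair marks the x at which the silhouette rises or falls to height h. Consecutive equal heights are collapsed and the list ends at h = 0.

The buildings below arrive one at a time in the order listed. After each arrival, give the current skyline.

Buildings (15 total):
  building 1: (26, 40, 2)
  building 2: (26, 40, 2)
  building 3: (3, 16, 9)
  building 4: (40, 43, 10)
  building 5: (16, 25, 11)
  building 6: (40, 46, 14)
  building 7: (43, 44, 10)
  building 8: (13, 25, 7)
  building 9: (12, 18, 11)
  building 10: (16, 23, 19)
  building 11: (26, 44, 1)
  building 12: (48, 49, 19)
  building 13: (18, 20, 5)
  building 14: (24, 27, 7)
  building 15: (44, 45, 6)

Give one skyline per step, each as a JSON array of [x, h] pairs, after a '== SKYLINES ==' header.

== SKYLINES ==
[[26,2],[40,0]]
[[26,2],[40,0]]
[[3,9],[16,0],[26,2],[40,0]]
[[3,9],[16,0],[26,2],[40,10],[43,0]]
[[3,9],[16,11],[25,0],[26,2],[40,10],[43,0]]
[[3,9],[16,11],[25,0],[26,2],[40,14],[46,0]]
[[3,9],[16,11],[25,0],[26,2],[40,14],[46,0]]
[[3,9],[16,11],[25,0],[26,2],[40,14],[46,0]]
[[3,9],[12,11],[25,0],[26,2],[40,14],[46,0]]
[[3,9],[12,11],[16,19],[23,11],[25,0],[26,2],[40,14],[46,0]]
[[3,9],[12,11],[16,19],[23,11],[25,0],[26,2],[40,14],[46,0]]
[[3,9],[12,11],[16,19],[23,11],[25,0],[26,2],[40,14],[46,0],[48,19],[49,0]]
[[3,9],[12,11],[16,19],[23,11],[25,0],[26,2],[40,14],[46,0],[48,19],[49,0]]
[[3,9],[12,11],[16,19],[23,11],[25,7],[27,2],[40,14],[46,0],[48,19],[49,0]]
[[3,9],[12,11],[16,19],[23,11],[25,7],[27,2],[40,14],[46,0],[48,19],[49,0]]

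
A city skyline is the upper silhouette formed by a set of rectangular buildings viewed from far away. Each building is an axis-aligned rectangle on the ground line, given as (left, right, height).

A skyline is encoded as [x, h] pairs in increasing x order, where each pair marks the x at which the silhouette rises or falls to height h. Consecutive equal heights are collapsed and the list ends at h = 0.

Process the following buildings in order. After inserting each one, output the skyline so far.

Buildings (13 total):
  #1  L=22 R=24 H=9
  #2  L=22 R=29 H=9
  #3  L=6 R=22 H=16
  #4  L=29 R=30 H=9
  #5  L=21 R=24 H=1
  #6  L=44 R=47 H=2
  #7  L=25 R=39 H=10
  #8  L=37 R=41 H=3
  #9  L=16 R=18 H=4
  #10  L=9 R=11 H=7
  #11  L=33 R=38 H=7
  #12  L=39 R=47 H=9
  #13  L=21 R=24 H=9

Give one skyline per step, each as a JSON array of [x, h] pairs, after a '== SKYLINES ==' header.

== SKYLINES ==
[[22,9],[24,0]]
[[22,9],[29,0]]
[[6,16],[22,9],[29,0]]
[[6,16],[22,9],[30,0]]
[[6,16],[22,9],[30,0]]
[[6,16],[22,9],[30,0],[44,2],[47,0]]
[[6,16],[22,9],[25,10],[39,0],[44,2],[47,0]]
[[6,16],[22,9],[25,10],[39,3],[41,0],[44,2],[47,0]]
[[6,16],[22,9],[25,10],[39,3],[41,0],[44,2],[47,0]]
[[6,16],[22,9],[25,10],[39,3],[41,0],[44,2],[47,0]]
[[6,16],[22,9],[25,10],[39,3],[41,0],[44,2],[47,0]]
[[6,16],[22,9],[25,10],[39,9],[47,0]]
[[6,16],[22,9],[25,10],[39,9],[47,0]]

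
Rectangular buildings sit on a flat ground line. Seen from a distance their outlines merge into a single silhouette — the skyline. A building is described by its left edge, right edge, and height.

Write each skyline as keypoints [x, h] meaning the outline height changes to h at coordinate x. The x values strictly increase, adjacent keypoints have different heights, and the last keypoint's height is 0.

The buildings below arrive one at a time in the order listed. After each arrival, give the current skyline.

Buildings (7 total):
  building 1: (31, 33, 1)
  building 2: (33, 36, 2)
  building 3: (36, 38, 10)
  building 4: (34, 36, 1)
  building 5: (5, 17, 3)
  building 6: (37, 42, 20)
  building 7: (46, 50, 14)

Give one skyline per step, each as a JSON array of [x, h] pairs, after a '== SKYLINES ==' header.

== SKYLINES ==
[[31,1],[33,0]]
[[31,1],[33,2],[36,0]]
[[31,1],[33,2],[36,10],[38,0]]
[[31,1],[33,2],[36,10],[38,0]]
[[5,3],[17,0],[31,1],[33,2],[36,10],[38,0]]
[[5,3],[17,0],[31,1],[33,2],[36,10],[37,20],[42,0]]
[[5,3],[17,0],[31,1],[33,2],[36,10],[37,20],[42,0],[46,14],[50,0]]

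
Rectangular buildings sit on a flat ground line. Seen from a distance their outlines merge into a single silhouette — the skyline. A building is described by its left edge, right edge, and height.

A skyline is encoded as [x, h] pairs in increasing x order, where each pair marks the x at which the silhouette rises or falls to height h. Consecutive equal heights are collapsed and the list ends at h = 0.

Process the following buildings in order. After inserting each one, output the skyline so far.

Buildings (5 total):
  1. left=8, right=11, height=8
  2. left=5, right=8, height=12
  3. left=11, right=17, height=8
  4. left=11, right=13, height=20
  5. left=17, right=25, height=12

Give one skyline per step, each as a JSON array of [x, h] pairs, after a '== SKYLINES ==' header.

== SKYLINES ==
[[8,8],[11,0]]
[[5,12],[8,8],[11,0]]
[[5,12],[8,8],[17,0]]
[[5,12],[8,8],[11,20],[13,8],[17,0]]
[[5,12],[8,8],[11,20],[13,8],[17,12],[25,0]]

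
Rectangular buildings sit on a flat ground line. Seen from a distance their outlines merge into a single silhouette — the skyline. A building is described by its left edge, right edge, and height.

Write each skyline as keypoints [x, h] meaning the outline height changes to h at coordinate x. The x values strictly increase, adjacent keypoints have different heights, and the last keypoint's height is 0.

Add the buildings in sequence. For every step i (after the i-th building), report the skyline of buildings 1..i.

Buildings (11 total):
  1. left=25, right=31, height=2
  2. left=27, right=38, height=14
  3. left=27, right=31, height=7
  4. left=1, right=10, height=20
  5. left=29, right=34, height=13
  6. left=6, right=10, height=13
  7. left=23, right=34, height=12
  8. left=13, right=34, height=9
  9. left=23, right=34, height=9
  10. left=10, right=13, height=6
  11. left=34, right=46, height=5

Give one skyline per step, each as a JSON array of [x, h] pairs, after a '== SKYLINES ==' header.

== SKYLINES ==
[[25,2],[31,0]]
[[25,2],[27,14],[38,0]]
[[25,2],[27,14],[38,0]]
[[1,20],[10,0],[25,2],[27,14],[38,0]]
[[1,20],[10,0],[25,2],[27,14],[38,0]]
[[1,20],[10,0],[25,2],[27,14],[38,0]]
[[1,20],[10,0],[23,12],[27,14],[38,0]]
[[1,20],[10,0],[13,9],[23,12],[27,14],[38,0]]
[[1,20],[10,0],[13,9],[23,12],[27,14],[38,0]]
[[1,20],[10,6],[13,9],[23,12],[27,14],[38,0]]
[[1,20],[10,6],[13,9],[23,12],[27,14],[38,5],[46,0]]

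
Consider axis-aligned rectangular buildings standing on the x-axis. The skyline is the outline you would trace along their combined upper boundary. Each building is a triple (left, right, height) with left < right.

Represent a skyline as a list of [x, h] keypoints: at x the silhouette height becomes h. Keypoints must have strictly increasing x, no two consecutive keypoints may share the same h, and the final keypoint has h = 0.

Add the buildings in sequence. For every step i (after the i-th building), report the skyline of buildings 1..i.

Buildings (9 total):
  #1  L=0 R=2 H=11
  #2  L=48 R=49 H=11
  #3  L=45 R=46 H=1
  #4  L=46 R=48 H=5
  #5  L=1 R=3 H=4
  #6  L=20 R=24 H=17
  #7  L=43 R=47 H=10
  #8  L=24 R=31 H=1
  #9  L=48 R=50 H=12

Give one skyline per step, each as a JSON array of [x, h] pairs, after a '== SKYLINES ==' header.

== SKYLINES ==
[[0,11],[2,0]]
[[0,11],[2,0],[48,11],[49,0]]
[[0,11],[2,0],[45,1],[46,0],[48,11],[49,0]]
[[0,11],[2,0],[45,1],[46,5],[48,11],[49,0]]
[[0,11],[2,4],[3,0],[45,1],[46,5],[48,11],[49,0]]
[[0,11],[2,4],[3,0],[20,17],[24,0],[45,1],[46,5],[48,11],[49,0]]
[[0,11],[2,4],[3,0],[20,17],[24,0],[43,10],[47,5],[48,11],[49,0]]
[[0,11],[2,4],[3,0],[20,17],[24,1],[31,0],[43,10],[47,5],[48,11],[49,0]]
[[0,11],[2,4],[3,0],[20,17],[24,1],[31,0],[43,10],[47,5],[48,12],[50,0]]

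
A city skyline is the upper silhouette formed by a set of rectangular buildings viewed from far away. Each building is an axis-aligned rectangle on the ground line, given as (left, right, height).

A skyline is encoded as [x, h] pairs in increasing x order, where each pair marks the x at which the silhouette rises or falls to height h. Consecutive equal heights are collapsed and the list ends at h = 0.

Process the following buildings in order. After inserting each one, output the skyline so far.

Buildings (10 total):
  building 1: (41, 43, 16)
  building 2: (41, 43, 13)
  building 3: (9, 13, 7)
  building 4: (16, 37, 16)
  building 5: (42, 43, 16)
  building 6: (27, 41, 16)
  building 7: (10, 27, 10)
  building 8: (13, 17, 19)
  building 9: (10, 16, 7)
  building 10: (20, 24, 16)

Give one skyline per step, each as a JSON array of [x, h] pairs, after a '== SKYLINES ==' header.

== SKYLINES ==
[[41,16],[43,0]]
[[41,16],[43,0]]
[[9,7],[13,0],[41,16],[43,0]]
[[9,7],[13,0],[16,16],[37,0],[41,16],[43,0]]
[[9,7],[13,0],[16,16],[37,0],[41,16],[43,0]]
[[9,7],[13,0],[16,16],[43,0]]
[[9,7],[10,10],[16,16],[43,0]]
[[9,7],[10,10],[13,19],[17,16],[43,0]]
[[9,7],[10,10],[13,19],[17,16],[43,0]]
[[9,7],[10,10],[13,19],[17,16],[43,0]]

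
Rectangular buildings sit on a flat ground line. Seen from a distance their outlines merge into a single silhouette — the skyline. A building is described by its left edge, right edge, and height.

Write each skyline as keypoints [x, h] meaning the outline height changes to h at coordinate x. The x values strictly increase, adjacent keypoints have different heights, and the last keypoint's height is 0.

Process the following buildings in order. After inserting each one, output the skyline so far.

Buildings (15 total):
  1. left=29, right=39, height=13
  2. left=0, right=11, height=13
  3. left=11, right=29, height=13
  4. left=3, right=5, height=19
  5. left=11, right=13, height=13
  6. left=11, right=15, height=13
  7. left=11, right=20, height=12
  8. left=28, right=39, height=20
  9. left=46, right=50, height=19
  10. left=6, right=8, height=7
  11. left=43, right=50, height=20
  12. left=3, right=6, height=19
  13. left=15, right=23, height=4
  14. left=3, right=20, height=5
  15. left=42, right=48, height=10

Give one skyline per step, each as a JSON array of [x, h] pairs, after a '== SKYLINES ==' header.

== SKYLINES ==
[[29,13],[39,0]]
[[0,13],[11,0],[29,13],[39,0]]
[[0,13],[39,0]]
[[0,13],[3,19],[5,13],[39,0]]
[[0,13],[3,19],[5,13],[39,0]]
[[0,13],[3,19],[5,13],[39,0]]
[[0,13],[3,19],[5,13],[39,0]]
[[0,13],[3,19],[5,13],[28,20],[39,0]]
[[0,13],[3,19],[5,13],[28,20],[39,0],[46,19],[50,0]]
[[0,13],[3,19],[5,13],[28,20],[39,0],[46,19],[50,0]]
[[0,13],[3,19],[5,13],[28,20],[39,0],[43,20],[50,0]]
[[0,13],[3,19],[6,13],[28,20],[39,0],[43,20],[50,0]]
[[0,13],[3,19],[6,13],[28,20],[39,0],[43,20],[50,0]]
[[0,13],[3,19],[6,13],[28,20],[39,0],[43,20],[50,0]]
[[0,13],[3,19],[6,13],[28,20],[39,0],[42,10],[43,20],[50,0]]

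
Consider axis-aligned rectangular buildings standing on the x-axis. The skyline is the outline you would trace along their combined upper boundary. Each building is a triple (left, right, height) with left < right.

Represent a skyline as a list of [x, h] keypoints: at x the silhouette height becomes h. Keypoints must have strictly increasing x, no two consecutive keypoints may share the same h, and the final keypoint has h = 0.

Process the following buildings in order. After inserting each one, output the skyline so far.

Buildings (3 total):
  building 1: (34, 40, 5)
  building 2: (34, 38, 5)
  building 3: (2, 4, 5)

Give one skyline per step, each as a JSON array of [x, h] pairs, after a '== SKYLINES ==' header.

== SKYLINES ==
[[34,5],[40,0]]
[[34,5],[40,0]]
[[2,5],[4,0],[34,5],[40,0]]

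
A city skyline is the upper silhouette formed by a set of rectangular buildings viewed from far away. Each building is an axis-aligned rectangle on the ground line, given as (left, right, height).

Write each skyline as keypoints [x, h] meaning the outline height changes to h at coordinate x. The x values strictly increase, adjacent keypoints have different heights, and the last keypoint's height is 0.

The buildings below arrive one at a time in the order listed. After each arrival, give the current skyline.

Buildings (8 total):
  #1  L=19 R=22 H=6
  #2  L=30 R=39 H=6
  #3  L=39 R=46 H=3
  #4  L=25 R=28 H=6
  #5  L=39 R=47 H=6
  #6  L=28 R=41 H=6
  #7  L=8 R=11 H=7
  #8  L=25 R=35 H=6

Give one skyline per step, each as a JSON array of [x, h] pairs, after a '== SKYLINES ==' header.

== SKYLINES ==
[[19,6],[22,0]]
[[19,6],[22,0],[30,6],[39,0]]
[[19,6],[22,0],[30,6],[39,3],[46,0]]
[[19,6],[22,0],[25,6],[28,0],[30,6],[39,3],[46,0]]
[[19,6],[22,0],[25,6],[28,0],[30,6],[47,0]]
[[19,6],[22,0],[25,6],[47,0]]
[[8,7],[11,0],[19,6],[22,0],[25,6],[47,0]]
[[8,7],[11,0],[19,6],[22,0],[25,6],[47,0]]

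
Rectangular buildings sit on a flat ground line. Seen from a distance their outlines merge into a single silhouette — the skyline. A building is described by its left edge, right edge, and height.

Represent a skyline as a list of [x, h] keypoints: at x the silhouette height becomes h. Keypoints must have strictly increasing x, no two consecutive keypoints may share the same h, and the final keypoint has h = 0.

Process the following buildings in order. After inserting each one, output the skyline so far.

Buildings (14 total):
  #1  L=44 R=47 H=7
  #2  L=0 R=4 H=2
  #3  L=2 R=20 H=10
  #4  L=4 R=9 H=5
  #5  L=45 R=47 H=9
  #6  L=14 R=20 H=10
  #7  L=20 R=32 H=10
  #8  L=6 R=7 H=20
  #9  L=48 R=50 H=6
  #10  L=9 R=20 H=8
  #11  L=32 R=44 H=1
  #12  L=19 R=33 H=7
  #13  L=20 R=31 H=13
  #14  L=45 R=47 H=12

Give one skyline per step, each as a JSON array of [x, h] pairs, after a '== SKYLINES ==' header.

== SKYLINES ==
[[44,7],[47,0]]
[[0,2],[4,0],[44,7],[47,0]]
[[0,2],[2,10],[20,0],[44,7],[47,0]]
[[0,2],[2,10],[20,0],[44,7],[47,0]]
[[0,2],[2,10],[20,0],[44,7],[45,9],[47,0]]
[[0,2],[2,10],[20,0],[44,7],[45,9],[47,0]]
[[0,2],[2,10],[32,0],[44,7],[45,9],[47,0]]
[[0,2],[2,10],[6,20],[7,10],[32,0],[44,7],[45,9],[47,0]]
[[0,2],[2,10],[6,20],[7,10],[32,0],[44,7],[45,9],[47,0],[48,6],[50,0]]
[[0,2],[2,10],[6,20],[7,10],[32,0],[44,7],[45,9],[47,0],[48,6],[50,0]]
[[0,2],[2,10],[6,20],[7,10],[32,1],[44,7],[45,9],[47,0],[48,6],[50,0]]
[[0,2],[2,10],[6,20],[7,10],[32,7],[33,1],[44,7],[45,9],[47,0],[48,6],[50,0]]
[[0,2],[2,10],[6,20],[7,10],[20,13],[31,10],[32,7],[33,1],[44,7],[45,9],[47,0],[48,6],[50,0]]
[[0,2],[2,10],[6,20],[7,10],[20,13],[31,10],[32,7],[33,1],[44,7],[45,12],[47,0],[48,6],[50,0]]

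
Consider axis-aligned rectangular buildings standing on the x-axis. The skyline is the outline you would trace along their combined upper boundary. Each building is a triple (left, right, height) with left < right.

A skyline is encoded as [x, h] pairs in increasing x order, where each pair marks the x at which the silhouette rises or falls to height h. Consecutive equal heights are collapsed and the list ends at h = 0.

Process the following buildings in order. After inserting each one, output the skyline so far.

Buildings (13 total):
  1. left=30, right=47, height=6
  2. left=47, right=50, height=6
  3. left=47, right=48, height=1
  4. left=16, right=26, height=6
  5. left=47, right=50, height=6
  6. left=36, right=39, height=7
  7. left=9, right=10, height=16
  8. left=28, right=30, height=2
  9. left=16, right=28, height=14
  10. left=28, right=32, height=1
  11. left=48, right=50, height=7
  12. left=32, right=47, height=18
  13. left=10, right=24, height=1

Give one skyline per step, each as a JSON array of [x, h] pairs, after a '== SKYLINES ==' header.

== SKYLINES ==
[[30,6],[47,0]]
[[30,6],[50,0]]
[[30,6],[50,0]]
[[16,6],[26,0],[30,6],[50,0]]
[[16,6],[26,0],[30,6],[50,0]]
[[16,6],[26,0],[30,6],[36,7],[39,6],[50,0]]
[[9,16],[10,0],[16,6],[26,0],[30,6],[36,7],[39,6],[50,0]]
[[9,16],[10,0],[16,6],[26,0],[28,2],[30,6],[36,7],[39,6],[50,0]]
[[9,16],[10,0],[16,14],[28,2],[30,6],[36,7],[39,6],[50,0]]
[[9,16],[10,0],[16,14],[28,2],[30,6],[36,7],[39,6],[50,0]]
[[9,16],[10,0],[16,14],[28,2],[30,6],[36,7],[39,6],[48,7],[50,0]]
[[9,16],[10,0],[16,14],[28,2],[30,6],[32,18],[47,6],[48,7],[50,0]]
[[9,16],[10,1],[16,14],[28,2],[30,6],[32,18],[47,6],[48,7],[50,0]]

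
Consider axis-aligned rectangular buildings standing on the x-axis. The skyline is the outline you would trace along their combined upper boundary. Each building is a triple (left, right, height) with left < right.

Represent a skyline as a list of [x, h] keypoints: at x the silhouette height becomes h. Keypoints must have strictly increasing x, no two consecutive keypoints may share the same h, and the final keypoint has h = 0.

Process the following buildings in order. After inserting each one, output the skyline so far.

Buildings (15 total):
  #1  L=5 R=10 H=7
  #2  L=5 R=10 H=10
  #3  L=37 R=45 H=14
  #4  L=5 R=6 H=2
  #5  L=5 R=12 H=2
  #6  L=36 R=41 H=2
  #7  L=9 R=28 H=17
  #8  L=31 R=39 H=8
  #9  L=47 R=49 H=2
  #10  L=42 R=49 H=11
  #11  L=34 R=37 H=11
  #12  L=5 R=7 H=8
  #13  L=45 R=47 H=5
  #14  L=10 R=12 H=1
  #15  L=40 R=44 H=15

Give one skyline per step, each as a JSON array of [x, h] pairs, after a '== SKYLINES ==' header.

== SKYLINES ==
[[5,7],[10,0]]
[[5,10],[10,0]]
[[5,10],[10,0],[37,14],[45,0]]
[[5,10],[10,0],[37,14],[45,0]]
[[5,10],[10,2],[12,0],[37,14],[45,0]]
[[5,10],[10,2],[12,0],[36,2],[37,14],[45,0]]
[[5,10],[9,17],[28,0],[36,2],[37,14],[45,0]]
[[5,10],[9,17],[28,0],[31,8],[37,14],[45,0]]
[[5,10],[9,17],[28,0],[31,8],[37,14],[45,0],[47,2],[49,0]]
[[5,10],[9,17],[28,0],[31,8],[37,14],[45,11],[49,0]]
[[5,10],[9,17],[28,0],[31,8],[34,11],[37,14],[45,11],[49,0]]
[[5,10],[9,17],[28,0],[31,8],[34,11],[37,14],[45,11],[49,0]]
[[5,10],[9,17],[28,0],[31,8],[34,11],[37,14],[45,11],[49,0]]
[[5,10],[9,17],[28,0],[31,8],[34,11],[37,14],[45,11],[49,0]]
[[5,10],[9,17],[28,0],[31,8],[34,11],[37,14],[40,15],[44,14],[45,11],[49,0]]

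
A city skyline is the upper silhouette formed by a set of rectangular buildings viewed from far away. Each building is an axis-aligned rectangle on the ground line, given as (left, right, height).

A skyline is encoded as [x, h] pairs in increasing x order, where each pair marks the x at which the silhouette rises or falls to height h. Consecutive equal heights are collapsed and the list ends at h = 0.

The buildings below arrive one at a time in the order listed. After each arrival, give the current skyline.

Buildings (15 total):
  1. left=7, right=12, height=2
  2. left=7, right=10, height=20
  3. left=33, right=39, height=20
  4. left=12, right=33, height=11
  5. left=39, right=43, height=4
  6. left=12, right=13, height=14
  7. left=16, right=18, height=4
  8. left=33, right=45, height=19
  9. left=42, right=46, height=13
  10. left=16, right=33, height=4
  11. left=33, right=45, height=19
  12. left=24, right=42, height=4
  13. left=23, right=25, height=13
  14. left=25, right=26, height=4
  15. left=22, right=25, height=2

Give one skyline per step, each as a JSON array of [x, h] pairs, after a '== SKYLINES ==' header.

== SKYLINES ==
[[7,2],[12,0]]
[[7,20],[10,2],[12,0]]
[[7,20],[10,2],[12,0],[33,20],[39,0]]
[[7,20],[10,2],[12,11],[33,20],[39,0]]
[[7,20],[10,2],[12,11],[33,20],[39,4],[43,0]]
[[7,20],[10,2],[12,14],[13,11],[33,20],[39,4],[43,0]]
[[7,20],[10,2],[12,14],[13,11],[33,20],[39,4],[43,0]]
[[7,20],[10,2],[12,14],[13,11],[33,20],[39,19],[45,0]]
[[7,20],[10,2],[12,14],[13,11],[33,20],[39,19],[45,13],[46,0]]
[[7,20],[10,2],[12,14],[13,11],[33,20],[39,19],[45,13],[46,0]]
[[7,20],[10,2],[12,14],[13,11],[33,20],[39,19],[45,13],[46,0]]
[[7,20],[10,2],[12,14],[13,11],[33,20],[39,19],[45,13],[46,0]]
[[7,20],[10,2],[12,14],[13,11],[23,13],[25,11],[33,20],[39,19],[45,13],[46,0]]
[[7,20],[10,2],[12,14],[13,11],[23,13],[25,11],[33,20],[39,19],[45,13],[46,0]]
[[7,20],[10,2],[12,14],[13,11],[23,13],[25,11],[33,20],[39,19],[45,13],[46,0]]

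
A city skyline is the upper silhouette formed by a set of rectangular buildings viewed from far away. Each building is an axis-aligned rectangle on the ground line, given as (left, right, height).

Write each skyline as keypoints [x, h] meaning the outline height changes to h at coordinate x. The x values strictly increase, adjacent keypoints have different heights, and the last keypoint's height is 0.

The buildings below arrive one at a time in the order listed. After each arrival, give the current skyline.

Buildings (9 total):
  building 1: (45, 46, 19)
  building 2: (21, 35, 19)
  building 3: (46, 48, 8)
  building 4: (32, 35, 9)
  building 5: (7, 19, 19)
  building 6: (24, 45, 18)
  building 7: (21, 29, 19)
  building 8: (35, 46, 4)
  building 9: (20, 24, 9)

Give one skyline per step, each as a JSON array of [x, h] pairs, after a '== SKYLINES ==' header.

== SKYLINES ==
[[45,19],[46,0]]
[[21,19],[35,0],[45,19],[46,0]]
[[21,19],[35,0],[45,19],[46,8],[48,0]]
[[21,19],[35,0],[45,19],[46,8],[48,0]]
[[7,19],[19,0],[21,19],[35,0],[45,19],[46,8],[48,0]]
[[7,19],[19,0],[21,19],[35,18],[45,19],[46,8],[48,0]]
[[7,19],[19,0],[21,19],[35,18],[45,19],[46,8],[48,0]]
[[7,19],[19,0],[21,19],[35,18],[45,19],[46,8],[48,0]]
[[7,19],[19,0],[20,9],[21,19],[35,18],[45,19],[46,8],[48,0]]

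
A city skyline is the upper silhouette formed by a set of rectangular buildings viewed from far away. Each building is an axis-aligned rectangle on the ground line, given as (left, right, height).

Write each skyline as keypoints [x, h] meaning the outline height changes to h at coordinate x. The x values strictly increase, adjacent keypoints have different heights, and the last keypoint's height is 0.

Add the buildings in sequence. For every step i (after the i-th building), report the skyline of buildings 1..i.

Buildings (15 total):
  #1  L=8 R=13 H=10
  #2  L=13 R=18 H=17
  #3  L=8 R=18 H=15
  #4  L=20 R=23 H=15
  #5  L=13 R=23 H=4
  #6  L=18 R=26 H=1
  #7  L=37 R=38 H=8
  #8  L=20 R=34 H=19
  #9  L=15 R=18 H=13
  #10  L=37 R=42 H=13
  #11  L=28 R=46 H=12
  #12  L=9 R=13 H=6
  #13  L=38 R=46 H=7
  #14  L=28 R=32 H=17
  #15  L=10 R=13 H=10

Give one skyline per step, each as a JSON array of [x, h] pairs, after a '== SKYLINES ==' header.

== SKYLINES ==
[[8,10],[13,0]]
[[8,10],[13,17],[18,0]]
[[8,15],[13,17],[18,0]]
[[8,15],[13,17],[18,0],[20,15],[23,0]]
[[8,15],[13,17],[18,4],[20,15],[23,0]]
[[8,15],[13,17],[18,4],[20,15],[23,1],[26,0]]
[[8,15],[13,17],[18,4],[20,15],[23,1],[26,0],[37,8],[38,0]]
[[8,15],[13,17],[18,4],[20,19],[34,0],[37,8],[38,0]]
[[8,15],[13,17],[18,4],[20,19],[34,0],[37,8],[38,0]]
[[8,15],[13,17],[18,4],[20,19],[34,0],[37,13],[42,0]]
[[8,15],[13,17],[18,4],[20,19],[34,12],[37,13],[42,12],[46,0]]
[[8,15],[13,17],[18,4],[20,19],[34,12],[37,13],[42,12],[46,0]]
[[8,15],[13,17],[18,4],[20,19],[34,12],[37,13],[42,12],[46,0]]
[[8,15],[13,17],[18,4],[20,19],[34,12],[37,13],[42,12],[46,0]]
[[8,15],[13,17],[18,4],[20,19],[34,12],[37,13],[42,12],[46,0]]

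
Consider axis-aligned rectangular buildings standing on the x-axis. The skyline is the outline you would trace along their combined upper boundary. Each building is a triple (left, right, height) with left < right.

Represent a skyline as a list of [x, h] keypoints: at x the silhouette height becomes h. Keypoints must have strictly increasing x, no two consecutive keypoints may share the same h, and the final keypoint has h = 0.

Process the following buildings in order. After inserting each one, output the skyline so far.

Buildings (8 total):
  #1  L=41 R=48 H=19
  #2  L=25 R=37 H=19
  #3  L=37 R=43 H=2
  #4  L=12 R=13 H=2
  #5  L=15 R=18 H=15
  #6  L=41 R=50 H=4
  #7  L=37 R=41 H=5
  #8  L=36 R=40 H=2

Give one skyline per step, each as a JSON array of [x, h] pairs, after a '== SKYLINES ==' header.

== SKYLINES ==
[[41,19],[48,0]]
[[25,19],[37,0],[41,19],[48,0]]
[[25,19],[37,2],[41,19],[48,0]]
[[12,2],[13,0],[25,19],[37,2],[41,19],[48,0]]
[[12,2],[13,0],[15,15],[18,0],[25,19],[37,2],[41,19],[48,0]]
[[12,2],[13,0],[15,15],[18,0],[25,19],[37,2],[41,19],[48,4],[50,0]]
[[12,2],[13,0],[15,15],[18,0],[25,19],[37,5],[41,19],[48,4],[50,0]]
[[12,2],[13,0],[15,15],[18,0],[25,19],[37,5],[41,19],[48,4],[50,0]]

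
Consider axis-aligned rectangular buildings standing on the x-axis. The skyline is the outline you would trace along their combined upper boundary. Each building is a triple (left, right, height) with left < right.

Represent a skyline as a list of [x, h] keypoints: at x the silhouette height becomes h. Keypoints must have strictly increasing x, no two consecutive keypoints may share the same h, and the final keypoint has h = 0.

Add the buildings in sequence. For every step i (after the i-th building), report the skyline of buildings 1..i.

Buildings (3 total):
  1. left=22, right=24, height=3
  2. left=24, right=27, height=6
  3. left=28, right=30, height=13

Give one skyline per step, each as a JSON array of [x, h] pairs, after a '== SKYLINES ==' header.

== SKYLINES ==
[[22,3],[24,0]]
[[22,3],[24,6],[27,0]]
[[22,3],[24,6],[27,0],[28,13],[30,0]]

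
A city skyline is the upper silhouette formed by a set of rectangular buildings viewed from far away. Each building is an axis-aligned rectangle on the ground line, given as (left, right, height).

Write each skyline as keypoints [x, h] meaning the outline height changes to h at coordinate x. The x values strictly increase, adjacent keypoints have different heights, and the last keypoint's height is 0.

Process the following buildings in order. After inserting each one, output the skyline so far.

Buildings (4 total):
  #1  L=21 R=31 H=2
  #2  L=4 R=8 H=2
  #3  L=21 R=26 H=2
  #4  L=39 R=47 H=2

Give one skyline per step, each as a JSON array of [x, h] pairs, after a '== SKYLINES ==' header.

== SKYLINES ==
[[21,2],[31,0]]
[[4,2],[8,0],[21,2],[31,0]]
[[4,2],[8,0],[21,2],[31,0]]
[[4,2],[8,0],[21,2],[31,0],[39,2],[47,0]]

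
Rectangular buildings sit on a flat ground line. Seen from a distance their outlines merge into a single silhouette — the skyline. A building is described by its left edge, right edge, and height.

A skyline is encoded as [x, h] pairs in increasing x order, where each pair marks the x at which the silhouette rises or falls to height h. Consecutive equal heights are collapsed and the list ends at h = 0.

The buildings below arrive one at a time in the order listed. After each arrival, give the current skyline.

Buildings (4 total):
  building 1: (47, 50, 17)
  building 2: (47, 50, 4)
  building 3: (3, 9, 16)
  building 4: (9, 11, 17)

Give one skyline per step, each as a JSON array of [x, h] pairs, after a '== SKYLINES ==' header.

== SKYLINES ==
[[47,17],[50,0]]
[[47,17],[50,0]]
[[3,16],[9,0],[47,17],[50,0]]
[[3,16],[9,17],[11,0],[47,17],[50,0]]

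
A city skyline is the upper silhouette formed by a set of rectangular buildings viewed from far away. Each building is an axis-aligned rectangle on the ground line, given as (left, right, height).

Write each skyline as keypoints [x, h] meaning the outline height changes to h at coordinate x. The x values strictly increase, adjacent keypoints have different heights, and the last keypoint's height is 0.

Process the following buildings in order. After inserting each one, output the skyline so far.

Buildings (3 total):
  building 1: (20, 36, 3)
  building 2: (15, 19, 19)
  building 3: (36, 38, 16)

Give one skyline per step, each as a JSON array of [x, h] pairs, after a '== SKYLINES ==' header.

== SKYLINES ==
[[20,3],[36,0]]
[[15,19],[19,0],[20,3],[36,0]]
[[15,19],[19,0],[20,3],[36,16],[38,0]]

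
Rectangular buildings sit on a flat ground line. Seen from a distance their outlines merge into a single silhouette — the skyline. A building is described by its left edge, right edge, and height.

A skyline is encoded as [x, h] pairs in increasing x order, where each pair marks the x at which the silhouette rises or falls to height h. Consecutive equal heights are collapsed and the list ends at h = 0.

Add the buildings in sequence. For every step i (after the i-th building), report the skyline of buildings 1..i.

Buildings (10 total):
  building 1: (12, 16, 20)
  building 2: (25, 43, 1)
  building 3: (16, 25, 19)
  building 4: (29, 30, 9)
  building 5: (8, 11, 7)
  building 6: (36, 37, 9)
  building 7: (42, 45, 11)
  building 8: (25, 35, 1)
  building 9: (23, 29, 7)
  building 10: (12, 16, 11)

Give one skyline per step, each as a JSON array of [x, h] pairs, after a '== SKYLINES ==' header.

== SKYLINES ==
[[12,20],[16,0]]
[[12,20],[16,0],[25,1],[43,0]]
[[12,20],[16,19],[25,1],[43,0]]
[[12,20],[16,19],[25,1],[29,9],[30,1],[43,0]]
[[8,7],[11,0],[12,20],[16,19],[25,1],[29,9],[30,1],[43,0]]
[[8,7],[11,0],[12,20],[16,19],[25,1],[29,9],[30,1],[36,9],[37,1],[43,0]]
[[8,7],[11,0],[12,20],[16,19],[25,1],[29,9],[30,1],[36,9],[37,1],[42,11],[45,0]]
[[8,7],[11,0],[12,20],[16,19],[25,1],[29,9],[30,1],[36,9],[37,1],[42,11],[45,0]]
[[8,7],[11,0],[12,20],[16,19],[25,7],[29,9],[30,1],[36,9],[37,1],[42,11],[45,0]]
[[8,7],[11,0],[12,20],[16,19],[25,7],[29,9],[30,1],[36,9],[37,1],[42,11],[45,0]]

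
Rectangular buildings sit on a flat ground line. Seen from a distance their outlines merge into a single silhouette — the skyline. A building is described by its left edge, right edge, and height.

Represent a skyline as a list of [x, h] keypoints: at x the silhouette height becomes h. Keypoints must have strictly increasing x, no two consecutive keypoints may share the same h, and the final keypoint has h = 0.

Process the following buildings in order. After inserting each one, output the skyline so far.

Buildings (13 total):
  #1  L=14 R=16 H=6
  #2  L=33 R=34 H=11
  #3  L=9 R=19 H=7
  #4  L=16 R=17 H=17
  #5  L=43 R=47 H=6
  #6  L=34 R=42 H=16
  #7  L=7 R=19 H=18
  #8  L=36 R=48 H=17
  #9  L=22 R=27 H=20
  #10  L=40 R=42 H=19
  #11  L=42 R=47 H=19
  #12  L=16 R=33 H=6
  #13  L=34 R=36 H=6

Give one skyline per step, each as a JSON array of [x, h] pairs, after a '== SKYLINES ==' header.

== SKYLINES ==
[[14,6],[16,0]]
[[14,6],[16,0],[33,11],[34,0]]
[[9,7],[19,0],[33,11],[34,0]]
[[9,7],[16,17],[17,7],[19,0],[33,11],[34,0]]
[[9,7],[16,17],[17,7],[19,0],[33,11],[34,0],[43,6],[47,0]]
[[9,7],[16,17],[17,7],[19,0],[33,11],[34,16],[42,0],[43,6],[47,0]]
[[7,18],[19,0],[33,11],[34,16],[42,0],[43,6],[47,0]]
[[7,18],[19,0],[33,11],[34,16],[36,17],[48,0]]
[[7,18],[19,0],[22,20],[27,0],[33,11],[34,16],[36,17],[48,0]]
[[7,18],[19,0],[22,20],[27,0],[33,11],[34,16],[36,17],[40,19],[42,17],[48,0]]
[[7,18],[19,0],[22,20],[27,0],[33,11],[34,16],[36,17],[40,19],[47,17],[48,0]]
[[7,18],[19,6],[22,20],[27,6],[33,11],[34,16],[36,17],[40,19],[47,17],[48,0]]
[[7,18],[19,6],[22,20],[27,6],[33,11],[34,16],[36,17],[40,19],[47,17],[48,0]]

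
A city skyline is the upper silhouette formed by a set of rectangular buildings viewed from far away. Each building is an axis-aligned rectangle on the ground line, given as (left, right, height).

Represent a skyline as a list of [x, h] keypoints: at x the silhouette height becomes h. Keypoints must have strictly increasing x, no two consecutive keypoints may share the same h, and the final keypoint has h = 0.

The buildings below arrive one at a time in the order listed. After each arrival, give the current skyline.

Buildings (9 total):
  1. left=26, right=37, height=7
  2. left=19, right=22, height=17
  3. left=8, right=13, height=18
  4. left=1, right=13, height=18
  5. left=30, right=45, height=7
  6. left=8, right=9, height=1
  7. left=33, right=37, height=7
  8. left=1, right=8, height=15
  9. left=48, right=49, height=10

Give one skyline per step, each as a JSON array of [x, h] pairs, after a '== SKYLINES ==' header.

== SKYLINES ==
[[26,7],[37,0]]
[[19,17],[22,0],[26,7],[37,0]]
[[8,18],[13,0],[19,17],[22,0],[26,7],[37,0]]
[[1,18],[13,0],[19,17],[22,0],[26,7],[37,0]]
[[1,18],[13,0],[19,17],[22,0],[26,7],[45,0]]
[[1,18],[13,0],[19,17],[22,0],[26,7],[45,0]]
[[1,18],[13,0],[19,17],[22,0],[26,7],[45,0]]
[[1,18],[13,0],[19,17],[22,0],[26,7],[45,0]]
[[1,18],[13,0],[19,17],[22,0],[26,7],[45,0],[48,10],[49,0]]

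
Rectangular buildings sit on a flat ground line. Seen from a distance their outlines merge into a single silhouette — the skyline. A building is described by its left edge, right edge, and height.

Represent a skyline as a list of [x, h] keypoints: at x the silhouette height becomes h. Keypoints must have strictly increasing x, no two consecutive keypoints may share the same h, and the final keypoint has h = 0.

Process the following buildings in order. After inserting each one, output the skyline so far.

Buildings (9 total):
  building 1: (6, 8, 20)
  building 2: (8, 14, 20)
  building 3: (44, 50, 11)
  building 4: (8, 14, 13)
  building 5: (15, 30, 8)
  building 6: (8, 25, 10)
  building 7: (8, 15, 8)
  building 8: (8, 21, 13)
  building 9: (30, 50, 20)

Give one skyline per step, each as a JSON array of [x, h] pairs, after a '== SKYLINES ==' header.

== SKYLINES ==
[[6,20],[8,0]]
[[6,20],[14,0]]
[[6,20],[14,0],[44,11],[50,0]]
[[6,20],[14,0],[44,11],[50,0]]
[[6,20],[14,0],[15,8],[30,0],[44,11],[50,0]]
[[6,20],[14,10],[25,8],[30,0],[44,11],[50,0]]
[[6,20],[14,10],[25,8],[30,0],[44,11],[50,0]]
[[6,20],[14,13],[21,10],[25,8],[30,0],[44,11],[50,0]]
[[6,20],[14,13],[21,10],[25,8],[30,20],[50,0]]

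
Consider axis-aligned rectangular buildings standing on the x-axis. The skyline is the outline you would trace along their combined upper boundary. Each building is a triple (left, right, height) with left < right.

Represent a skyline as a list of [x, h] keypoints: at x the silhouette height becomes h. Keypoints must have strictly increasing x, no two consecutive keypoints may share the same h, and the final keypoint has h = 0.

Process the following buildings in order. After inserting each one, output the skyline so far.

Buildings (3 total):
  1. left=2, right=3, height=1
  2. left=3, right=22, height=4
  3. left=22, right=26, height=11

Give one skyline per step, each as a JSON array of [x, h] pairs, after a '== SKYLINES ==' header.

== SKYLINES ==
[[2,1],[3,0]]
[[2,1],[3,4],[22,0]]
[[2,1],[3,4],[22,11],[26,0]]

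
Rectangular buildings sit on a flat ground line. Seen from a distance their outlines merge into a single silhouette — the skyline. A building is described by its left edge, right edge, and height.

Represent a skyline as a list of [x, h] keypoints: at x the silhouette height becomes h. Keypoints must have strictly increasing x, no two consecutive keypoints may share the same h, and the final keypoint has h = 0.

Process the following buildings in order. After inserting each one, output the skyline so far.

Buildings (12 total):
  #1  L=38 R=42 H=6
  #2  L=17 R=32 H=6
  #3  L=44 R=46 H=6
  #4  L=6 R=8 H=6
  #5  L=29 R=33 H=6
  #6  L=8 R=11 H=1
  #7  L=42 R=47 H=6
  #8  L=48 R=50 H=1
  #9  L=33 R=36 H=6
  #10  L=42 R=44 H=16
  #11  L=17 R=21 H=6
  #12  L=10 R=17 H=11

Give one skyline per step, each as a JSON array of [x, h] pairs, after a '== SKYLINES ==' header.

== SKYLINES ==
[[38,6],[42,0]]
[[17,6],[32,0],[38,6],[42,0]]
[[17,6],[32,0],[38,6],[42,0],[44,6],[46,0]]
[[6,6],[8,0],[17,6],[32,0],[38,6],[42,0],[44,6],[46,0]]
[[6,6],[8,0],[17,6],[33,0],[38,6],[42,0],[44,6],[46,0]]
[[6,6],[8,1],[11,0],[17,6],[33,0],[38,6],[42,0],[44,6],[46,0]]
[[6,6],[8,1],[11,0],[17,6],[33,0],[38,6],[47,0]]
[[6,6],[8,1],[11,0],[17,6],[33,0],[38,6],[47,0],[48,1],[50,0]]
[[6,6],[8,1],[11,0],[17,6],[36,0],[38,6],[47,0],[48,1],[50,0]]
[[6,6],[8,1],[11,0],[17,6],[36,0],[38,6],[42,16],[44,6],[47,0],[48,1],[50,0]]
[[6,6],[8,1],[11,0],[17,6],[36,0],[38,6],[42,16],[44,6],[47,0],[48,1],[50,0]]
[[6,6],[8,1],[10,11],[17,6],[36,0],[38,6],[42,16],[44,6],[47,0],[48,1],[50,0]]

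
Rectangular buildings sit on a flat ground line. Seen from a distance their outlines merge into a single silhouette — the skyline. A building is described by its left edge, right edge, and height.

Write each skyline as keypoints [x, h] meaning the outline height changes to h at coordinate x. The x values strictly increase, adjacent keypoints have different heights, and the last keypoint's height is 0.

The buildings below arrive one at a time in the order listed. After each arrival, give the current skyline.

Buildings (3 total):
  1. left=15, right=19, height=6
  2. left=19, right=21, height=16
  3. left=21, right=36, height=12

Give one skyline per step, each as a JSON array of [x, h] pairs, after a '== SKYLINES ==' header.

== SKYLINES ==
[[15,6],[19,0]]
[[15,6],[19,16],[21,0]]
[[15,6],[19,16],[21,12],[36,0]]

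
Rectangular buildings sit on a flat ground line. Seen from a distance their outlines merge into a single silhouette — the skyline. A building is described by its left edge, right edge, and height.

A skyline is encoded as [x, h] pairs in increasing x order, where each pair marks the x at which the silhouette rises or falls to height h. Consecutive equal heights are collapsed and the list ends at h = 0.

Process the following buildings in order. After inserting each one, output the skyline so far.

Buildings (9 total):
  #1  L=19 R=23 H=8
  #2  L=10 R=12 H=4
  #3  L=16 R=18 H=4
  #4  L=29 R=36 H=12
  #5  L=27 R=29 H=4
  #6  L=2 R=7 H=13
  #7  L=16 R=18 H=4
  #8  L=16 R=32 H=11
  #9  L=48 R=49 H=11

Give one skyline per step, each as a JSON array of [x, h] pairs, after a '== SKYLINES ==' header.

== SKYLINES ==
[[19,8],[23,0]]
[[10,4],[12,0],[19,8],[23,0]]
[[10,4],[12,0],[16,4],[18,0],[19,8],[23,0]]
[[10,4],[12,0],[16,4],[18,0],[19,8],[23,0],[29,12],[36,0]]
[[10,4],[12,0],[16,4],[18,0],[19,8],[23,0],[27,4],[29,12],[36,0]]
[[2,13],[7,0],[10,4],[12,0],[16,4],[18,0],[19,8],[23,0],[27,4],[29,12],[36,0]]
[[2,13],[7,0],[10,4],[12,0],[16,4],[18,0],[19,8],[23,0],[27,4],[29,12],[36,0]]
[[2,13],[7,0],[10,4],[12,0],[16,11],[29,12],[36,0]]
[[2,13],[7,0],[10,4],[12,0],[16,11],[29,12],[36,0],[48,11],[49,0]]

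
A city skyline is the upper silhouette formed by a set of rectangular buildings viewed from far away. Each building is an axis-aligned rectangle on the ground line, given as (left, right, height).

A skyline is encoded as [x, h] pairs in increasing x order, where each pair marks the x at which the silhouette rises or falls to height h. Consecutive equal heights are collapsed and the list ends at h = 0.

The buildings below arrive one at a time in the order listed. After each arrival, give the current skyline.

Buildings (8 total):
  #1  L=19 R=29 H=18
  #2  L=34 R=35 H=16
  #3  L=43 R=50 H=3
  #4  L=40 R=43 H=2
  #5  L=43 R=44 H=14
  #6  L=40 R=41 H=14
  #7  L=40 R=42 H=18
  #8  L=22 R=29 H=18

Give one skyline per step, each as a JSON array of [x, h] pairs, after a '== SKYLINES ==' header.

== SKYLINES ==
[[19,18],[29,0]]
[[19,18],[29,0],[34,16],[35,0]]
[[19,18],[29,0],[34,16],[35,0],[43,3],[50,0]]
[[19,18],[29,0],[34,16],[35,0],[40,2],[43,3],[50,0]]
[[19,18],[29,0],[34,16],[35,0],[40,2],[43,14],[44,3],[50,0]]
[[19,18],[29,0],[34,16],[35,0],[40,14],[41,2],[43,14],[44,3],[50,0]]
[[19,18],[29,0],[34,16],[35,0],[40,18],[42,2],[43,14],[44,3],[50,0]]
[[19,18],[29,0],[34,16],[35,0],[40,18],[42,2],[43,14],[44,3],[50,0]]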